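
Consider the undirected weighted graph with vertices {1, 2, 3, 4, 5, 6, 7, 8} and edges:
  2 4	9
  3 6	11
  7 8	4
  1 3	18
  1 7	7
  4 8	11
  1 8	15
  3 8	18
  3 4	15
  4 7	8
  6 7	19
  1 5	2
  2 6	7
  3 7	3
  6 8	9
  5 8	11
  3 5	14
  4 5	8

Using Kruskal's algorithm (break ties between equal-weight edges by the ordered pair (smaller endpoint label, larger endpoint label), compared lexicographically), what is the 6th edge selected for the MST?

4-5

Sort edges by weight, then run Kruskal:
1 5 (2): add — endpoints in different components.
3 7 (3): add — endpoints in different components.
7 8 (4): add — endpoints in different components.
1 7 (7): add — endpoints in different components.
2 6 (7): add — endpoints in different components.
4 5 (8): add — endpoints in different components.
4 7 (8): skip — 4 and 7 already connected.
2 4 (9): add — endpoints in different components.
The 6th edge added is 4 5.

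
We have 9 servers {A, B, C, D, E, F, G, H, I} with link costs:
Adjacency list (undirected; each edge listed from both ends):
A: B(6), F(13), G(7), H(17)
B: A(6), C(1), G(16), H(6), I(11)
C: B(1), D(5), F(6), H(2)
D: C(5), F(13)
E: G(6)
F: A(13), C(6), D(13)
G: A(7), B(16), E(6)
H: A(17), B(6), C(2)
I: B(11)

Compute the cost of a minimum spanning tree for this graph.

44

Prim, starting at B.
Step 1: frontier [B–C 1, A–B 6, B–H 6, B–I 11, B–G 16] → take B–C (1); add C.
Step 2: frontier [A–B 6, B–H 6, B–I 11, B–G 16, C–H 2, C–D 5, C–F 6] → take C–H (2); add H.
Step 3: frontier [A–B 6, B–I 11, B–G 16, C–D 5, C–F 6, A–H 17] → take C–D (5); add D.
Step 4: frontier [A–B 6, B–I 11, B–G 16, C–F 6, D–F 13, A–H 17] → take A–B (6); add A.
Step 5: frontier [A–G 7, A–F 13, B–I 11, B–G 16, C–F 6, D–F 13] → take C–F (6); add F.
Step 6: frontier [A–G 7, B–I 11, B–G 16] → take A–G (7); add G.
Step 7: frontier [B–I 11, E–G 6] → take E–G (6); add E.
Step 8: frontier [B–I 11] → take B–I (11); add I.
MST edges: B–C, C–H, C–D, A–B, C–F, A–G, E–G, B–I; total weight 1+2+5+6+6+7+6+11 = 44.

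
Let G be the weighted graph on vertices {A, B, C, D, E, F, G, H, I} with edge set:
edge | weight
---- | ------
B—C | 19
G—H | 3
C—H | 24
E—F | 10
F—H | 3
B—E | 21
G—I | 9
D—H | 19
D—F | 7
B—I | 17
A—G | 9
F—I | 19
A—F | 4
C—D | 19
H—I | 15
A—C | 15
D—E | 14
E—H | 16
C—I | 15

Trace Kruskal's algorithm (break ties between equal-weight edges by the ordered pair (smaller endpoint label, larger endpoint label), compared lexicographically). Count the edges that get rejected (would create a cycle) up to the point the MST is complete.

Kruskal's algorithm — process edges by increasing weight (ties by edge label):
F—H (3): add — endpoints in different components.
G—H (3): add — endpoints in different components.
A—F (4): add — endpoints in different components.
D—F (7): add — endpoints in different components.
A—G (9): skip — A and G already connected.
G—I (9): add — endpoints in different components.
E—F (10): add — endpoints in different components.
D—E (14): skip — D and E already connected.
A—C (15): add — endpoints in different components.
C—I (15): skip — C and I already connected.
H—I (15): skip — H and I already connected.
E—H (16): skip — E and H already connected.
B—I (17): add — endpoints in different components.
Edges rejected before the tree was complete: 5.

5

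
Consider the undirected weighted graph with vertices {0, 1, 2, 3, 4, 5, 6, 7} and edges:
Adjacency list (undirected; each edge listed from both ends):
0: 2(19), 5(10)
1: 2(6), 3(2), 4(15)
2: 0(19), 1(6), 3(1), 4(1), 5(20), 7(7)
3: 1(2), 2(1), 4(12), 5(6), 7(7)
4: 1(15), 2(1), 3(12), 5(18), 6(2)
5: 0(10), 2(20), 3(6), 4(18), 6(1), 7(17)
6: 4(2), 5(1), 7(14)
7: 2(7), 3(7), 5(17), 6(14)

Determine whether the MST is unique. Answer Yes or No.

No

Kruskal's algorithm — process edges by increasing weight (ties by edge label):
2 3 (1): add — endpoints in different components.
2 4 (1): add — endpoints in different components.
5 6 (1): add — endpoints in different components.
1 3 (2): add — endpoints in different components.
4 6 (2): add — endpoints in different components.
1 2 (6): skip — 1 and 2 already connected.
3 5 (6): skip — 3 and 5 already connected.
2 7 (7): add — endpoints in different components.
3 7 (7): skip — 3 and 7 already connected.
0 5 (10): add — endpoints in different components.
Non-tree edge 3 7 has weight 7, equal to the heaviest edge on its tree cycle — swapping gives another MST of the same weight. Not unique.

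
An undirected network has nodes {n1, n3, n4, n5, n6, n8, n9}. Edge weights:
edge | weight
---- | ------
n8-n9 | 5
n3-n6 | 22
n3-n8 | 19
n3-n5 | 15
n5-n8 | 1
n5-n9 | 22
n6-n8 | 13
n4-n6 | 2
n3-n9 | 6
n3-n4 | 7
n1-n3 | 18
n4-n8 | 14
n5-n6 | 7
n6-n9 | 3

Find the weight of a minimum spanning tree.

35

Kruskal's algorithm — process edges by increasing weight (ties by edge label):
n5-n8 (1): add. Components now {n1} {n3} {n5,n8} {n6} {n4} {n9}
n4-n6 (2): add. Components now {n1} {n3} {n5,n8} {n4,n6} {n9}
n6-n9 (3): add. Components now {n1} {n3} {n5,n8} {n4,n6,n9}
n8-n9 (5): add. Components now {n1} {n3} {n4,n5,n6,n8,n9}
n3-n9 (6): add. Components now {n1} {n3,n4,n5,n6,n8,n9}
n3-n4 (7): skip — n3 and n4 already connected.
n5-n6 (7): skip — n5 and n6 already connected.
n6-n8 (13): skip — n8 and n6 already connected.
n4-n8 (14): skip — n8 and n4 already connected.
n3-n5 (15): skip — n3 and n5 already connected.
n1-n3 (18): add. Components now {n1,n3,n4,n5,n6,n8,n9}
MST edges: n5-n8, n4-n6, n6-n9, n8-n9, n3-n9, n1-n3; total weight 1+2+3+5+6+18 = 35.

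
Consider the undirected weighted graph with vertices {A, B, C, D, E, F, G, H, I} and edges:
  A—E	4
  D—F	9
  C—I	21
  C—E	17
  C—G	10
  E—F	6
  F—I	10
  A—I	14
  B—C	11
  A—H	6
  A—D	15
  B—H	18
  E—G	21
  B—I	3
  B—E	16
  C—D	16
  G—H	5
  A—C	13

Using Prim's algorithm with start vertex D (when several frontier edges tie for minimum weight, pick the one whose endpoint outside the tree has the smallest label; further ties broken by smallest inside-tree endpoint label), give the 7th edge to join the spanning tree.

Prim, starting at D.
Step 1: cheapest edge leaving the tree is D—F (9); add F.
Step 2: cheapest edge leaving the tree is E—F (6); add E.
Step 3: cheapest edge leaving the tree is A—E (4); add A.
Step 4: cheapest edge leaving the tree is A—H (6); add H.
Step 5: cheapest edge leaving the tree is G—H (5); add G.
Step 6: cheapest edge leaving the tree is C—G (10); add C.
Step 7: cheapest edge leaving the tree is F—I (10); add I.
Step 8: cheapest edge leaving the tree is B—I (3); add B.
The 7th edge added is F—I.

F-I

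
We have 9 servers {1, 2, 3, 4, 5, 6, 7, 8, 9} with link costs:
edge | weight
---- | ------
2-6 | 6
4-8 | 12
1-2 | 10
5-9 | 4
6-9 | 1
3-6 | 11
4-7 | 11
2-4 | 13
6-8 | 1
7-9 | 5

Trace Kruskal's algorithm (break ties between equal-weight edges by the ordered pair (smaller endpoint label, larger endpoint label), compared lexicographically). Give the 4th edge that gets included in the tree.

7-9

Kruskal's algorithm — process edges by increasing weight (ties by edge label):
6-8 (1): add — endpoints in different components.
6-9 (1): add — endpoints in different components.
5-9 (4): add — endpoints in different components.
7-9 (5): add — endpoints in different components.
2-6 (6): add — endpoints in different components.
1-2 (10): add — endpoints in different components.
3-6 (11): add — endpoints in different components.
4-7 (11): add — endpoints in different components.
The 4th edge added is 7-9.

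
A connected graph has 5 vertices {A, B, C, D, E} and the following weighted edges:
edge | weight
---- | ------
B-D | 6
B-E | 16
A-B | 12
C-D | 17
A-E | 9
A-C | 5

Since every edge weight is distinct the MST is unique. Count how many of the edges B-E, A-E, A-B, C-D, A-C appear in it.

Kruskal: consider edges lightest-first.
A-C (5): add — endpoints in different components.
B-D (6): add — endpoints in different components.
A-E (9): add — endpoints in different components.
A-B (12): add — endpoints in different components.
MST edge set: {A-C, B-D, A-E, A-B}.
Of the listed edges, {A-E, A-B, A-C} are in the MST → 3.

3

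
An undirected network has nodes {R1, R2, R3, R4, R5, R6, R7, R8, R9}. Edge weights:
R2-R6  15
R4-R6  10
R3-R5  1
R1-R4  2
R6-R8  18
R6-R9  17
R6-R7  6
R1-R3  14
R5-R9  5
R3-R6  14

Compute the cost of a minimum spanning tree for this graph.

71

Grow the tree from R8 using Prim:
Step 1: frontier [R6-R8 18] → take R6-R8 (18); add R6.
Step 2: frontier [R6-R7 6, R4-R6 10, R3-R6 14, R2-R6 15, R6-R9 17] → take R6-R7 (6); add R7.
Step 3: frontier [R4-R6 10, R3-R6 14, R2-R6 15, R6-R9 17] → take R4-R6 (10); add R4.
Step 4: frontier [R1-R4 2, R3-R6 14, R2-R6 15, R6-R9 17] → take R1-R4 (2); add R1.
Step 5: frontier [R1-R3 14, R3-R6 14, R2-R6 15, R6-R9 17] → take R1-R3 (14); add R3.
Step 6: frontier [R3-R5 1, R2-R6 15, R6-R9 17] → take R3-R5 (1); add R5.
Step 7: frontier [R5-R9 5, R2-R6 15, R6-R9 17] → take R5-R9 (5); add R9.
Step 8: frontier [R2-R6 15] → take R2-R6 (15); add R2.
MST edges: R6-R8, R6-R7, R4-R6, R1-R4, R1-R3, R3-R5, R5-R9, R2-R6; total weight 18+6+10+2+14+1+5+15 = 71.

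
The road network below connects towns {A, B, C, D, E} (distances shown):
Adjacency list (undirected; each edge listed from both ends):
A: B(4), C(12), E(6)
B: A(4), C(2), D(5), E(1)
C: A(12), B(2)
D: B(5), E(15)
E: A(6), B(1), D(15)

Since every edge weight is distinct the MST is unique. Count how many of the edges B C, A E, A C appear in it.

1

Kruskal: consider edges lightest-first.
B E (1): add. Components now {A} {B,E} {C} {D}
B C (2): add. Components now {A} {B,C,E} {D}
A B (4): add. Components now {A,B,C,E} {D}
B D (5): add. Components now {A,B,C,D,E}
MST edge set: {B E, B C, A B, B D}.
Of the listed edges, {B C} are in the MST → 1.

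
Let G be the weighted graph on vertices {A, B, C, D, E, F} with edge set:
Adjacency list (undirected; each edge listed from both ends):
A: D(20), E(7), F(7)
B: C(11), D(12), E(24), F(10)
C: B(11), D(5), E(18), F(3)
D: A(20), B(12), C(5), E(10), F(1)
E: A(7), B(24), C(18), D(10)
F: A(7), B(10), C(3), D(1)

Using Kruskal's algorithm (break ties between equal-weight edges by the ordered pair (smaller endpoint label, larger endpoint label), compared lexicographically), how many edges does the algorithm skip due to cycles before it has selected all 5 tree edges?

1

Kruskal: consider edges lightest-first.
D F (1): add — endpoints in different components.
C F (3): add — endpoints in different components.
C D (5): skip — C and D already connected.
A E (7): add — endpoints in different components.
A F (7): add — endpoints in different components.
B F (10): add — endpoints in different components.
Edges rejected before the tree was complete: 1.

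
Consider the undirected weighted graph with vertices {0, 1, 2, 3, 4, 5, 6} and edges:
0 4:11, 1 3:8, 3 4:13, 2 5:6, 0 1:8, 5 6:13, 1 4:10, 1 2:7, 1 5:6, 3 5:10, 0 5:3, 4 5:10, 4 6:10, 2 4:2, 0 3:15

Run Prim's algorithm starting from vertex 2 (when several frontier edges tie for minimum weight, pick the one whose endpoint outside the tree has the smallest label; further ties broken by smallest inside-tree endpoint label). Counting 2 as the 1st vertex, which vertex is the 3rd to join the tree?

5

Prim's algorithm from 2:
Step 1: cheapest edge leaving the tree is 2 4 (2); add 4.
Step 2: cheapest edge leaving the tree is 2 5 (6); add 5.
Step 3: cheapest edge leaving the tree is 0 5 (3); add 0.
Step 4: cheapest edge leaving the tree is 1 5 (6); add 1.
Step 5: cheapest edge leaving the tree is 1 3 (8); add 3.
Step 6: cheapest edge leaving the tree is 4 6 (10); add 6.
Vertex order: 2, 4, 5, 0, 1, 3, 6. The 3rd vertex is 5.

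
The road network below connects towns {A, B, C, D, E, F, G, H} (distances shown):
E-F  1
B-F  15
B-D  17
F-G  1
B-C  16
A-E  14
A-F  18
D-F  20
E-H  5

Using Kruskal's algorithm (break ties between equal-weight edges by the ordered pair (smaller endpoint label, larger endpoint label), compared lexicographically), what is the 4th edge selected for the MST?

Kruskal: consider edges lightest-first.
E-F (1): add — endpoints in different components.
F-G (1): add — endpoints in different components.
E-H (5): add — endpoints in different components.
A-E (14): add — endpoints in different components.
B-F (15): add — endpoints in different components.
B-C (16): add — endpoints in different components.
B-D (17): add — endpoints in different components.
The 4th edge added is A-E.

A-E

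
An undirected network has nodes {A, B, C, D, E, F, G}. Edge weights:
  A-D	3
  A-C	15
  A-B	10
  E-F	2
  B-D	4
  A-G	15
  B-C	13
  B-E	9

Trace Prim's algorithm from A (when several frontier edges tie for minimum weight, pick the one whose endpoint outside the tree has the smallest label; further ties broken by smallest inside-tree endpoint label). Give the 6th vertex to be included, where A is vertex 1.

Prim's algorithm from A:
Step 1: frontier [A-D 3, A-B 10, A-C 15, A-G 15] → take A-D (3); add D.
Step 2: frontier [A-B 10, A-C 15, A-G 15, B-D 4] → take B-D (4); add B.
Step 3: frontier [A-C 15, A-G 15, B-E 9, B-C 13] → take B-E (9); add E.
Step 4: frontier [A-C 15, A-G 15, B-C 13, E-F 2] → take E-F (2); add F.
Step 5: frontier [A-C 15, A-G 15, B-C 13] → take B-C (13); add C.
Step 6: frontier [A-G 15] → take A-G (15); add G.
Vertex order: A, D, B, E, F, C, G. The 6th vertex is C.

C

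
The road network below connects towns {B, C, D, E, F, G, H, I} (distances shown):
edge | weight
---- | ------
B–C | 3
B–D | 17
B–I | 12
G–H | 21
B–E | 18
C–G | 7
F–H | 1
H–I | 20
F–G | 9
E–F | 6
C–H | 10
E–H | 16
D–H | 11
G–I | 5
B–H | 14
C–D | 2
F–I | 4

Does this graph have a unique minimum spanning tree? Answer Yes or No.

Kruskal: consider edges lightest-first.
F–H (1): add — endpoints in different components.
C–D (2): add — endpoints in different components.
B–C (3): add — endpoints in different components.
F–I (4): add — endpoints in different components.
G–I (5): add — endpoints in different components.
E–F (6): add — endpoints in different components.
C–G (7): add — endpoints in different components.
Every non-tree edge has weight strictly greater than the heaviest edge on the tree path between its endpoints, so the MST is unique.

Yes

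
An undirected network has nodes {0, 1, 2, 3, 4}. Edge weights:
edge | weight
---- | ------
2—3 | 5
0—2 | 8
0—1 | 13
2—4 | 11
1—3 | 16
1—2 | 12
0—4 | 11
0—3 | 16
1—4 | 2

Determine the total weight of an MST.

Prim's algorithm from 3:
Step 1: frontier [2—3 5, 0—3 16, 1—3 16] → take 2—3 (5); add 2.
Step 2: frontier [0—2 8, 2—4 11, 1—2 12, 0—3 16, 1—3 16] → take 0—2 (8); add 0.
Step 3: frontier [0—4 11, 0—1 13, 2—4 11, 1—2 12, 1—3 16] → take 0—4 (11); add 4.
Step 4: frontier [0—1 13, 1—2 12, 1—3 16, 1—4 2] → take 1—4 (2); add 1.
MST edges: 2—3, 0—2, 0—4, 1—4; total weight 5+8+11+2 = 26.

26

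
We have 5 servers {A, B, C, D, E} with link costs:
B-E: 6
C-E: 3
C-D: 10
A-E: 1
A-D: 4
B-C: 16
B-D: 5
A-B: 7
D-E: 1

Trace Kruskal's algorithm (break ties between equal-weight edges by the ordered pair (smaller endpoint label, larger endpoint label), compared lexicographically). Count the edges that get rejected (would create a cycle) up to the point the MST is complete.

Sort edges by weight, then run Kruskal:
A-E (1): add — endpoints in different components.
D-E (1): add — endpoints in different components.
C-E (3): add — endpoints in different components.
A-D (4): skip — A and D already connected.
B-D (5): add — endpoints in different components.
Edges rejected before the tree was complete: 1.

1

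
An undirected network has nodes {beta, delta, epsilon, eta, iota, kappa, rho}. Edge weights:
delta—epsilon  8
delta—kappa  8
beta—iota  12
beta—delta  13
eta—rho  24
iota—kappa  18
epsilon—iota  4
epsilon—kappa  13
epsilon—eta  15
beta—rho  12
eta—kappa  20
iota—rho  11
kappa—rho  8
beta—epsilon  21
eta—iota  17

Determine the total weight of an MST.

55

Kruskal: consider edges lightest-first.
epsilon—iota (4): add. Components now {delta} {kappa} {epsilon,iota} {rho} {eta} {beta}
delta—epsilon (8): add. Components now {delta,epsilon,iota} {kappa} {rho} {eta} {beta}
delta—kappa (8): add. Components now {delta,epsilon,iota,kappa} {rho} {eta} {beta}
kappa—rho (8): add. Components now {delta,epsilon,iota,kappa,rho} {eta} {beta}
iota—rho (11): skip — iota and rho already connected.
beta—iota (12): add. Components now {beta,delta,epsilon,iota,kappa,rho} {eta}
beta—rho (12): skip — rho and beta already connected.
beta—delta (13): skip — delta and beta already connected.
epsilon—kappa (13): skip — kappa and epsilon already connected.
epsilon—eta (15): add. Components now {beta,delta,epsilon,eta,iota,kappa,rho}
MST edges: epsilon—iota, delta—epsilon, delta—kappa, kappa—rho, beta—iota, epsilon—eta; total weight 4+8+8+8+12+15 = 55.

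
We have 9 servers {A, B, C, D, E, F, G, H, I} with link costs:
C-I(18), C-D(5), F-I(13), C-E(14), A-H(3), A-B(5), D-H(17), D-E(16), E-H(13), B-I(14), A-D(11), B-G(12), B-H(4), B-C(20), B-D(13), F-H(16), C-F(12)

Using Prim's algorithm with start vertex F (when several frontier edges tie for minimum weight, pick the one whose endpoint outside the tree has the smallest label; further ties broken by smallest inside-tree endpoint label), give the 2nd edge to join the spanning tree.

C-D

Prim, starting at F.
Step 1: cheapest edge leaving the tree is C-F (12); add C.
Step 2: cheapest edge leaving the tree is C-D (5); add D.
Step 3: cheapest edge leaving the tree is A-D (11); add A.
Step 4: cheapest edge leaving the tree is A-H (3); add H.
Step 5: cheapest edge leaving the tree is B-H (4); add B.
Step 6: cheapest edge leaving the tree is B-G (12); add G.
Step 7: cheapest edge leaving the tree is E-H (13); add E.
Step 8: cheapest edge leaving the tree is F-I (13); add I.
The 2nd edge added is C-D.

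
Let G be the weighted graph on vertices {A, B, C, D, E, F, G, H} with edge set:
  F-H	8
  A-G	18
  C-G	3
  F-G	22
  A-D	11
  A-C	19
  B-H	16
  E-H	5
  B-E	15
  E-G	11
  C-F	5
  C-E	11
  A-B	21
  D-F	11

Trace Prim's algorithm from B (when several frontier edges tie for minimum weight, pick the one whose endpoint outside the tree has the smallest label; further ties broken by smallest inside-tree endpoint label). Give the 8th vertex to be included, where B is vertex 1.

A

Prim, starting at B.
Step 1: cheapest edge leaving the tree is B-E (15); add E.
Step 2: cheapest edge leaving the tree is E-H (5); add H.
Step 3: cheapest edge leaving the tree is F-H (8); add F.
Step 4: cheapest edge leaving the tree is C-F (5); add C.
Step 5: cheapest edge leaving the tree is C-G (3); add G.
Step 6: cheapest edge leaving the tree is D-F (11); add D.
Step 7: cheapest edge leaving the tree is A-D (11); add A.
Vertex order: B, E, H, F, C, G, D, A. The 8th vertex is A.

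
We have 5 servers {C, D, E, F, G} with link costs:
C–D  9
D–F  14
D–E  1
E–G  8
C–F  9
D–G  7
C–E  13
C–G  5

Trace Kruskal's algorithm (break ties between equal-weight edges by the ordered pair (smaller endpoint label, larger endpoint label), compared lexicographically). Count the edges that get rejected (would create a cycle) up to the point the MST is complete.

2

Sort edges by weight, then run Kruskal:
D–E (1): add — endpoints in different components.
C–G (5): add — endpoints in different components.
D–G (7): add — endpoints in different components.
E–G (8): skip — E and G already connected.
C–D (9): skip — C and D already connected.
C–F (9): add — endpoints in different components.
Edges rejected before the tree was complete: 2.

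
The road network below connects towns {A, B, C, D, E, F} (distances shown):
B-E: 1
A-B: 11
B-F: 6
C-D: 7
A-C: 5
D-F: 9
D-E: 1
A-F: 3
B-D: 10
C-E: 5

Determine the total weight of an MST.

Prim, starting at F.
Step 1: frontier [A-F 3, B-F 6, D-F 9] → take A-F (3); add A.
Step 2: frontier [A-C 5, A-B 11, B-F 6, D-F 9] → take A-C (5); add C.
Step 3: frontier [A-B 11, C-E 5, C-D 7, B-F 6, D-F 9] → take C-E (5); add E.
Step 4: frontier [A-B 11, C-D 7, B-E 1, D-E 1, B-F 6, D-F 9] → take B-E (1); add B.
Step 5: frontier [B-D 10, C-D 7, D-E 1, D-F 9] → take D-E (1); add D.
MST edges: A-F, A-C, C-E, B-E, D-E; total weight 3+5+5+1+1 = 15.

15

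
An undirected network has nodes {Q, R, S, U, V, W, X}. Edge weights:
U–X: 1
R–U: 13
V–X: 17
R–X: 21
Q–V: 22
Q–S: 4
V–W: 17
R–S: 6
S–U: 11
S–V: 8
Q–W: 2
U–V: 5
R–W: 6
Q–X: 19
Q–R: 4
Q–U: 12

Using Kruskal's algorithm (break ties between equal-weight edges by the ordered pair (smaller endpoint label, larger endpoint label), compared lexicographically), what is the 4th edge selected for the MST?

Kruskal: consider edges lightest-first.
U–X (1): add — endpoints in different components.
Q–W (2): add — endpoints in different components.
Q–R (4): add — endpoints in different components.
Q–S (4): add — endpoints in different components.
U–V (5): add — endpoints in different components.
R–S (6): skip — R and S already connected.
R–W (6): skip — R and W already connected.
S–V (8): add — endpoints in different components.
The 4th edge added is Q–S.

Q-S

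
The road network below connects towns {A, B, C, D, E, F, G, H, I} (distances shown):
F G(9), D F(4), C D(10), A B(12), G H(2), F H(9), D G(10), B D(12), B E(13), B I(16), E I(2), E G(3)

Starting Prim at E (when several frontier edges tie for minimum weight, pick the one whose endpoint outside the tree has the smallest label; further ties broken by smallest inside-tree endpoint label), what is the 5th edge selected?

D-F

Prim, starting at E.
Step 1: frontier [E I 2, E G 3, B E 13] → take E I (2); add I.
Step 2: frontier [E G 3, B E 13, B I 16] → take E G (3); add G.
Step 3: frontier [B E 13, G H 2, F G 9, D G 10, B I 16] → take G H (2); add H.
Step 4: frontier [B E 13, F G 9, D G 10, F H 9, B I 16] → take F G (9); add F.
Step 5: frontier [B E 13, D F 4, D G 10, B I 16] → take D F (4); add D.
Step 6: frontier [C D 10, B D 12, B E 13, B I 16] → take C D (10); add C.
Step 7: frontier [B D 12, B E 13, B I 16] → take B D (12); add B.
Step 8: frontier [A B 12] → take A B (12); add A.
The 5th edge added is D F.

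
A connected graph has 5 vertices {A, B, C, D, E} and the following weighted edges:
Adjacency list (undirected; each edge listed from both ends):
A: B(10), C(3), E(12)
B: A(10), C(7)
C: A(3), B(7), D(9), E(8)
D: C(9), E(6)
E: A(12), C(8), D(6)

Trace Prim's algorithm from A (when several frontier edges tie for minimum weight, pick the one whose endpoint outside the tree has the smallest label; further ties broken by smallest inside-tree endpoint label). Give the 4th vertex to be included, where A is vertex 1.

E

Grow the tree from A using Prim:
Step 1: frontier [A C 3, A B 10, A E 12] → take A C (3); add C.
Step 2: frontier [A B 10, A E 12, B C 7, C E 8, C D 9] → take B C (7); add B.
Step 3: frontier [A E 12, C E 8, C D 9] → take C E (8); add E.
Step 4: frontier [C D 9, D E 6] → take D E (6); add D.
Vertex order: A, C, B, E, D. The 4th vertex is E.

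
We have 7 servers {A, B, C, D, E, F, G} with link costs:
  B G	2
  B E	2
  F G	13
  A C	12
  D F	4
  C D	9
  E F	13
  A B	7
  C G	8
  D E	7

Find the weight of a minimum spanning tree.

Kruskal: consider edges lightest-first.
B E (2): add. Components now {A} {B,E} {C} {D} {F} {G}
B G (2): add. Components now {A} {B,E,G} {C} {D} {F}
D F (4): add. Components now {A} {B,E,G} {C} {D,F}
A B (7): add. Components now {A,B,E,G} {C} {D,F}
D E (7): add. Components now {A,B,D,E,F,G} {C}
C G (8): add. Components now {A,B,C,D,E,F,G}
MST edges: B E, B G, D F, A B, D E, C G; total weight 2+2+4+7+7+8 = 30.

30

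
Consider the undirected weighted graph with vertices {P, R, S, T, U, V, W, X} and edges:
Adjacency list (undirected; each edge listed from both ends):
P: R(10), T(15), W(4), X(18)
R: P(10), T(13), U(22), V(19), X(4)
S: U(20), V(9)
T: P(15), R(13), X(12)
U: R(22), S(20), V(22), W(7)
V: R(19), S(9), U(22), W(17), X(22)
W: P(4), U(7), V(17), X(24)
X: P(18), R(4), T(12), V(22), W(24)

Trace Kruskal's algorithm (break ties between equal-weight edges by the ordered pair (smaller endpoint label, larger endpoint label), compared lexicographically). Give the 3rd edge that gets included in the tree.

Kruskal: consider edges lightest-first.
P–W (4): add — endpoints in different components.
R–X (4): add — endpoints in different components.
U–W (7): add — endpoints in different components.
S–V (9): add — endpoints in different components.
P–R (10): add — endpoints in different components.
T–X (12): add — endpoints in different components.
R–T (13): skip — R and T already connected.
P–T (15): skip — P and T already connected.
V–W (17): add — endpoints in different components.
The 3rd edge added is U–W.

U-W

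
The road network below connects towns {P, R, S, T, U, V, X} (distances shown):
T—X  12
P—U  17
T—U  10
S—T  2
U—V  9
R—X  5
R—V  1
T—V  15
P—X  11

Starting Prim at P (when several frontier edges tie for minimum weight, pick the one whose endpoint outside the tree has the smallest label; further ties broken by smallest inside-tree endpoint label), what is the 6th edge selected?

S-T

Prim's algorithm from P:
Step 1: frontier [P—X 11, P—U 17] → take P—X (11); add X.
Step 2: frontier [P—U 17, R—X 5, T—X 12] → take R—X (5); add R.
Step 3: frontier [P—U 17, R—V 1, T—X 12] → take R—V (1); add V.
Step 4: frontier [P—U 17, U—V 9, T—V 15, T—X 12] → take U—V (9); add U.
Step 5: frontier [T—U 10, T—V 15, T—X 12] → take T—U (10); add T.
Step 6: frontier [S—T 2] → take S—T (2); add S.
The 6th edge added is S—T.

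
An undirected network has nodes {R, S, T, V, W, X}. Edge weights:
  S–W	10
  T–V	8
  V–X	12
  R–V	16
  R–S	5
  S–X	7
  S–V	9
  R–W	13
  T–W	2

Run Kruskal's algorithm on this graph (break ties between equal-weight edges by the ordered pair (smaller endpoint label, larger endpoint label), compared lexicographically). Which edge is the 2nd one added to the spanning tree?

R-S

Sort edges by weight, then run Kruskal:
T–W (2): add. Components now {V} {S} {X} {R} {T,W}
R–S (5): add. Components now {V} {R,S} {X} {T,W}
S–X (7): add. Components now {V} {R,S,X} {T,W}
T–V (8): add. Components now {T,V,W} {R,S,X}
S–V (9): add. Components now {R,S,T,V,W,X}
The 2nd edge added is R–S.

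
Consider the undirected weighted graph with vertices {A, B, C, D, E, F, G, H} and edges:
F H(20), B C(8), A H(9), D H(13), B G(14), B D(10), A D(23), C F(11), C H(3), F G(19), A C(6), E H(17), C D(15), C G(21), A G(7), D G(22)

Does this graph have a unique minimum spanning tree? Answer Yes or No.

Sort edges by weight, then run Kruskal:
C H (3): add — endpoints in different components.
A C (6): add — endpoints in different components.
A G (7): add — endpoints in different components.
B C (8): add — endpoints in different components.
A H (9): skip — A and H already connected.
B D (10): add — endpoints in different components.
C F (11): add — endpoints in different components.
D H (13): skip — D and H already connected.
B G (14): skip — B and G already connected.
C D (15): skip — C and D already connected.
E H (17): add — endpoints in different components.
Every non-tree edge has weight strictly greater than the heaviest edge on the tree path between its endpoints, so the MST is unique.

Yes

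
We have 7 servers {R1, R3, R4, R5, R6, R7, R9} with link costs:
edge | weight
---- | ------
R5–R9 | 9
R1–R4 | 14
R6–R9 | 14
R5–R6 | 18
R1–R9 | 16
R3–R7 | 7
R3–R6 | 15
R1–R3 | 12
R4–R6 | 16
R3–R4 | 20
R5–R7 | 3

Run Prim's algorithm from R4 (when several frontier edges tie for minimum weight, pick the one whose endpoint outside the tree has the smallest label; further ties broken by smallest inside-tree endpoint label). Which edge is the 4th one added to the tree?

Grow the tree from R4 using Prim:
Step 1: cheapest edge leaving the tree is R1–R4 (14); add R1.
Step 2: cheapest edge leaving the tree is R1–R3 (12); add R3.
Step 3: cheapest edge leaving the tree is R3–R7 (7); add R7.
Step 4: cheapest edge leaving the tree is R5–R7 (3); add R5.
Step 5: cheapest edge leaving the tree is R5–R9 (9); add R9.
Step 6: cheapest edge leaving the tree is R6–R9 (14); add R6.
The 4th edge added is R5–R7.

R5-R7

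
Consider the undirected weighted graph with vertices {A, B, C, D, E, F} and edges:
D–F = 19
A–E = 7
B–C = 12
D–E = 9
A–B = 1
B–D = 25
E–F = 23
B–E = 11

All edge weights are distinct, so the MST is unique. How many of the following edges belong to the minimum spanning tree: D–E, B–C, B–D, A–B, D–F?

4

Kruskal's algorithm — process edges by increasing weight (ties by edge label):
A–B (1): add — endpoints in different components.
A–E (7): add — endpoints in different components.
D–E (9): add — endpoints in different components.
B–E (11): skip — B and E already connected.
B–C (12): add — endpoints in different components.
D–F (19): add — endpoints in different components.
MST edge set: {A–B, A–E, D–E, B–C, D–F}.
Of the listed edges, {D–E, B–C, A–B, D–F} are in the MST → 4.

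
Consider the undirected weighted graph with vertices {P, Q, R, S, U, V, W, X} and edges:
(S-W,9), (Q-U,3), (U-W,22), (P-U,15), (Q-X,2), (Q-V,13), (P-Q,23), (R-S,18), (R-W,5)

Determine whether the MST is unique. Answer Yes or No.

Sort edges by weight, then run Kruskal:
Q-X (2): add — endpoints in different components.
Q-U (3): add — endpoints in different components.
R-W (5): add — endpoints in different components.
S-W (9): add — endpoints in different components.
Q-V (13): add — endpoints in different components.
P-U (15): add — endpoints in different components.
R-S (18): skip — R and S already connected.
U-W (22): add — endpoints in different components.
Every non-tree edge has weight strictly greater than the heaviest edge on the tree path between its endpoints, so the MST is unique.

Yes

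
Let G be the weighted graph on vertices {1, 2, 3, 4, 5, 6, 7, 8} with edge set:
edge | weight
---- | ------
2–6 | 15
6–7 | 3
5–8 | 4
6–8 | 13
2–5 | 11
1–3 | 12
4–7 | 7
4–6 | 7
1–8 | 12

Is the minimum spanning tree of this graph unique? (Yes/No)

No

Kruskal's algorithm — process edges by increasing weight (ties by edge label):
6–7 (3): add — endpoints in different components.
5–8 (4): add — endpoints in different components.
4–6 (7): add — endpoints in different components.
4–7 (7): skip — 4 and 7 already connected.
2–5 (11): add — endpoints in different components.
1–3 (12): add — endpoints in different components.
1–8 (12): add — endpoints in different components.
6–8 (13): add — endpoints in different components.
Non-tree edge 4–7 has weight 7, equal to the heaviest edge on its tree cycle — swapping gives another MST of the same weight. Not unique.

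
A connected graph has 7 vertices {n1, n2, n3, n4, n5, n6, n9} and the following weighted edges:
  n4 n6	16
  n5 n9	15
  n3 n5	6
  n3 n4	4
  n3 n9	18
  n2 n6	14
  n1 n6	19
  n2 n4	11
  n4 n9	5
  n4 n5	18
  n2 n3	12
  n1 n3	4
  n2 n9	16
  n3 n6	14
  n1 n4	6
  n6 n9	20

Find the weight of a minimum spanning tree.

44

Prim's algorithm from n1:
Step 1: cheapest edge leaving the tree is n1 n3 (4); add n3.
Step 2: cheapest edge leaving the tree is n3 n4 (4); add n4.
Step 3: cheapest edge leaving the tree is n4 n9 (5); add n9.
Step 4: cheapest edge leaving the tree is n3 n5 (6); add n5.
Step 5: cheapest edge leaving the tree is n2 n4 (11); add n2.
Step 6: cheapest edge leaving the tree is n2 n6 (14); add n6.
MST edges: n1 n3, n3 n4, n4 n9, n3 n5, n2 n4, n2 n6; total weight 4+4+5+6+11+14 = 44.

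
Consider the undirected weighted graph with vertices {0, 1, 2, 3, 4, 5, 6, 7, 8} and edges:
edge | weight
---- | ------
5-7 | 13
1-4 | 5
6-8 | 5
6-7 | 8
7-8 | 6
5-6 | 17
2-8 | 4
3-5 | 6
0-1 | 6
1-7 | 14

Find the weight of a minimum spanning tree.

Grow the tree from 4 using Prim:
Step 1: frontier [1-4 5] → take 1-4 (5); add 1.
Step 2: frontier [0-1 6, 1-7 14] → take 0-1 (6); add 0.
Step 3: frontier [1-7 14] → take 1-7 (14); add 7.
Step 4: frontier [7-8 6, 6-7 8, 5-7 13] → take 7-8 (6); add 8.
Step 5: frontier [6-7 8, 5-7 13, 2-8 4, 6-8 5] → take 2-8 (4); add 2.
Step 6: frontier [6-7 8, 5-7 13, 6-8 5] → take 6-8 (5); add 6.
Step 7: frontier [5-6 17, 5-7 13] → take 5-7 (13); add 5.
Step 8: frontier [3-5 6] → take 3-5 (6); add 3.
MST edges: 1-4, 0-1, 1-7, 7-8, 2-8, 6-8, 5-7, 3-5; total weight 5+6+14+6+4+5+13+6 = 59.

59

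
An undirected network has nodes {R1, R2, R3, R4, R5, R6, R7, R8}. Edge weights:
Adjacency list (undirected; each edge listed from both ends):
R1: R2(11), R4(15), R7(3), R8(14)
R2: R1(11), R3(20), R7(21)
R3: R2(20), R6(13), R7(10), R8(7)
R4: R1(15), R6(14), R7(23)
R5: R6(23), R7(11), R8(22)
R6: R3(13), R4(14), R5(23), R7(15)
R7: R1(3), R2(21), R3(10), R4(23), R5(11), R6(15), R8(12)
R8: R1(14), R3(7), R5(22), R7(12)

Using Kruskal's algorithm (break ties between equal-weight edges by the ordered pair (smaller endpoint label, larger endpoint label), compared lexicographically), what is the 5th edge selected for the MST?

R5-R7

Kruskal: consider edges lightest-first.
R1 R7 (3): add — endpoints in different components.
R3 R8 (7): add — endpoints in different components.
R3 R7 (10): add — endpoints in different components.
R1 R2 (11): add — endpoints in different components.
R5 R7 (11): add — endpoints in different components.
R7 R8 (12): skip — R8 and R7 already connected.
R3 R6 (13): add — endpoints in different components.
R1 R8 (14): skip — R1 and R8 already connected.
R4 R6 (14): add — endpoints in different components.
The 5th edge added is R5 R7.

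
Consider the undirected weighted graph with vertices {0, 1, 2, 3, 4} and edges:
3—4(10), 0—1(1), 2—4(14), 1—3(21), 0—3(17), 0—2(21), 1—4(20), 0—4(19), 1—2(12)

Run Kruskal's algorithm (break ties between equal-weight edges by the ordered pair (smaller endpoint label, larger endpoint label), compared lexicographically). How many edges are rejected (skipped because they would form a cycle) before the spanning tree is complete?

0

Kruskal's algorithm — process edges by increasing weight (ties by edge label):
0—1 (1): add. Components now {0,1} {2} {3} {4}
3—4 (10): add. Components now {0,1} {2} {3,4}
1—2 (12): add. Components now {0,1,2} {3,4}
2—4 (14): add. Components now {0,1,2,3,4}
Edges rejected before the tree was complete: 0.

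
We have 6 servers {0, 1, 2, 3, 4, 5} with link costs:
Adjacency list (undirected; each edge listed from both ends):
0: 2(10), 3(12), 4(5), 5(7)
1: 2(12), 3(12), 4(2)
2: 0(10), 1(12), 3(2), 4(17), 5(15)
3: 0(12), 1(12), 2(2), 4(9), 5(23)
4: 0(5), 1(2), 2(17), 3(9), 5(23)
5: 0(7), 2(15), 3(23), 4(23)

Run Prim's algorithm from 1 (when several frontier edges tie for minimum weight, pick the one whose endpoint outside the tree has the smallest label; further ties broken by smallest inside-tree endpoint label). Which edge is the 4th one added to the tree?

Prim's algorithm from 1:
Step 1: cheapest edge leaving the tree is 1-4 (2); add 4.
Step 2: cheapest edge leaving the tree is 0-4 (5); add 0.
Step 3: cheapest edge leaving the tree is 0-5 (7); add 5.
Step 4: cheapest edge leaving the tree is 3-4 (9); add 3.
Step 5: cheapest edge leaving the tree is 2-3 (2); add 2.
The 4th edge added is 3-4.

3-4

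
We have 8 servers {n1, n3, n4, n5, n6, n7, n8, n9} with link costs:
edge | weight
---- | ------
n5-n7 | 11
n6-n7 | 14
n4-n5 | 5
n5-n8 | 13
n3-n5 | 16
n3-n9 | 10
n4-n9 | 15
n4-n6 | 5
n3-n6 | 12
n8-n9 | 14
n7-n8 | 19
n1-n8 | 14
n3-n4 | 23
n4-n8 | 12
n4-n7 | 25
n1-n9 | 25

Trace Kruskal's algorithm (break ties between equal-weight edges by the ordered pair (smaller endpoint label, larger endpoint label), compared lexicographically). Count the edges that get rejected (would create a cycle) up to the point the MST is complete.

Sort edges by weight, then run Kruskal:
n4-n5 (5): add — endpoints in different components.
n4-n6 (5): add — endpoints in different components.
n3-n9 (10): add — endpoints in different components.
n5-n7 (11): add — endpoints in different components.
n3-n6 (12): add — endpoints in different components.
n4-n8 (12): add — endpoints in different components.
n5-n8 (13): skip — n8 and n5 already connected.
n1-n8 (14): add — endpoints in different components.
Edges rejected before the tree was complete: 1.

1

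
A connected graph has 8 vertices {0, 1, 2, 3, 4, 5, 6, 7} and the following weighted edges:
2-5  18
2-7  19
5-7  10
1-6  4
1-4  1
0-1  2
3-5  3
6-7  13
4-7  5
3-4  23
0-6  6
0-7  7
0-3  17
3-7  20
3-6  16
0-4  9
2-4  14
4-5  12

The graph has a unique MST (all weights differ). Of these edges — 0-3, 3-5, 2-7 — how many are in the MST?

Kruskal: consider edges lightest-first.
1-4 (1): add — endpoints in different components.
0-1 (2): add — endpoints in different components.
3-5 (3): add — endpoints in different components.
1-6 (4): add — endpoints in different components.
4-7 (5): add — endpoints in different components.
0-6 (6): skip — 0 and 6 already connected.
0-7 (7): skip — 0 and 7 already connected.
0-4 (9): skip — 0 and 4 already connected.
5-7 (10): add — endpoints in different components.
4-5 (12): skip — 4 and 5 already connected.
6-7 (13): skip — 6 and 7 already connected.
2-4 (14): add — endpoints in different components.
MST edge set: {1-4, 0-1, 3-5, 1-6, 4-7, 5-7, 2-4}.
Of the listed edges, {3-5} are in the MST → 1.

1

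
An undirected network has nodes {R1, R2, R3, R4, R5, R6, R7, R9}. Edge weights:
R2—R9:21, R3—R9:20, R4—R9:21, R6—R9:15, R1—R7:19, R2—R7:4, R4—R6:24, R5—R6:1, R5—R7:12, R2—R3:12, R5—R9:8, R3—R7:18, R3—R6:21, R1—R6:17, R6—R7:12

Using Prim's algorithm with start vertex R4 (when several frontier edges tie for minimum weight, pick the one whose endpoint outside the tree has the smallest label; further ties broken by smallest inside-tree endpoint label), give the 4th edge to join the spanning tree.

Prim's algorithm from R4:
Step 1: cheapest edge leaving the tree is R4—R9 (21); add R9.
Step 2: cheapest edge leaving the tree is R5—R9 (8); add R5.
Step 3: cheapest edge leaving the tree is R5—R6 (1); add R6.
Step 4: cheapest edge leaving the tree is R5—R7 (12); add R7.
Step 5: cheapest edge leaving the tree is R2—R7 (4); add R2.
Step 6: cheapest edge leaving the tree is R2—R3 (12); add R3.
Step 7: cheapest edge leaving the tree is R1—R6 (17); add R1.
The 4th edge added is R5—R7.

R5-R7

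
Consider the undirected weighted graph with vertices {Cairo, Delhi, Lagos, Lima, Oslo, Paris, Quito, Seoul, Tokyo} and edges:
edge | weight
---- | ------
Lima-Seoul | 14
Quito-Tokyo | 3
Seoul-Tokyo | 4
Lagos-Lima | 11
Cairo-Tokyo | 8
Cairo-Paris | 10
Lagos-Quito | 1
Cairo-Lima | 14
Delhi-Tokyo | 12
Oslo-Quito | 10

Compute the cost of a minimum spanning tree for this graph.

59

Grow the tree from Tokyo using Prim:
Step 1: frontier [Quito-Tokyo 3, Seoul-Tokyo 4, Cairo-Tokyo 8, Delhi-Tokyo 12] → take Quito-Tokyo (3); add Quito.
Step 2: frontier [Lagos-Quito 1, Oslo-Quito 10, Seoul-Tokyo 4, Cairo-Tokyo 8, Delhi-Tokyo 12] → take Lagos-Quito (1); add Lagos.
Step 3: frontier [Lagos-Lima 11, Oslo-Quito 10, Seoul-Tokyo 4, Cairo-Tokyo 8, Delhi-Tokyo 12] → take Seoul-Tokyo (4); add Seoul.
Step 4: frontier [Lagos-Lima 11, Oslo-Quito 10, Lima-Seoul 14, Cairo-Tokyo 8, Delhi-Tokyo 12] → take Cairo-Tokyo (8); add Cairo.
Step 5: frontier [Cairo-Paris 10, Cairo-Lima 14, Lagos-Lima 11, Oslo-Quito 10, Lima-Seoul 14, Delhi-Tokyo 12] → take Oslo-Quito (10); add Oslo.
Step 6: frontier [Cairo-Paris 10, Cairo-Lima 14, Lagos-Lima 11, Lima-Seoul 14, Delhi-Tokyo 12] → take Cairo-Paris (10); add Paris.
Step 7: frontier [Cairo-Lima 14, Lagos-Lima 11, Lima-Seoul 14, Delhi-Tokyo 12] → take Lagos-Lima (11); add Lima.
Step 8: frontier [Delhi-Tokyo 12] → take Delhi-Tokyo (12); add Delhi.
MST edges: Quito-Tokyo, Lagos-Quito, Seoul-Tokyo, Cairo-Tokyo, Oslo-Quito, Cairo-Paris, Lagos-Lima, Delhi-Tokyo; total weight 3+1+4+8+10+10+11+12 = 59.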